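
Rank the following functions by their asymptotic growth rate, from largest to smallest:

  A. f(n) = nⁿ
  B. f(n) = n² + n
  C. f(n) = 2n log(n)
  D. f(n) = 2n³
A > D > B > C

Comparing growth rates:
A = nⁿ is O(nⁿ)
D = 2n³ is O(n³)
B = n² + n is O(n²)
C = 2n log(n) is O(n log n)

Therefore, the order from fastest to slowest is: A > D > B > C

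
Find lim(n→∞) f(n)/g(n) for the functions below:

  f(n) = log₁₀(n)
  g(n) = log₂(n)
log(2)/log(10)

Since log₁₀(n) and log₂(n) have the same growth rate (O(log n)),
the ratio converges to a constant: log(2)/log(10).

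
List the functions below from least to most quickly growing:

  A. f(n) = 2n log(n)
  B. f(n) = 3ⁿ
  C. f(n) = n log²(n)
A < C < B

Comparing growth rates:
A = 2n log(n) is O(n log n)
C = n log²(n) is O(n log² n)
B = 3ⁿ is O(3ⁿ)

Therefore, the order from slowest to fastest is: A < C < B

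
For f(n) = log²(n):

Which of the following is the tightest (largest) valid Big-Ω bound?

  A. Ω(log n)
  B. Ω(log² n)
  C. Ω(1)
B

f(n) = log²(n) is Ω(log² n).
All listed options are valid Big-Ω bounds (lower bounds),
but Ω(log² n) is the tightest (largest valid bound).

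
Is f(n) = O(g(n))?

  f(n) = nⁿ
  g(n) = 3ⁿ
False

f(n) = nⁿ is O(nⁿ), and g(n) = 3ⁿ is O(3ⁿ).
Since O(nⁿ) grows faster than O(3ⁿ), f(n) = O(g(n)) is false.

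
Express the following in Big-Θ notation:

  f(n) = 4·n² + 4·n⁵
Θ(n⁵)

Order the terms by growth rate: 4·n² ≺ 4·n⁵.
The fastest-growing term 4·n⁵ dominates as n → ∞; dropping its constant factor gives Θ(n⁵).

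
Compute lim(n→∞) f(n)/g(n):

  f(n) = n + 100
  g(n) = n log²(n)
0

Since n + 100 (O(n)) grows slower than n log²(n) (O(n log² n)),
the ratio f(n)/g(n) → 0 as n → ∞.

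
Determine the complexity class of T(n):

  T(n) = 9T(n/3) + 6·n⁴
Θ(n⁴)

Master Theorem: a = 9, b = 3, f(n) = 6·n⁴.
Compute the critical exponent d = log₃(9) = 2.
Compare f(n) = Θ(n⁴) against n^d:
  k = 4 > d = 2, so f(n) = Ω(n^(d+ε)) — Case 3.
  Regularity: a·(n/b)^4/n^4 = a/b^4 = 9/81 < 1 ✓.
  The top-level work dominates: T(n) = Θ(f(n)) = Θ(n⁴).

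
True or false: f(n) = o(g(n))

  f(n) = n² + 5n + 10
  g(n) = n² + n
False

f(n) = n² + 5n + 10 is O(n²), and g(n) = n² + n is O(n²).
Since they have the same growth rate, f(n) = o(g(n)) is false.
(f = o(g) requires f to grow strictly slower, not equal.)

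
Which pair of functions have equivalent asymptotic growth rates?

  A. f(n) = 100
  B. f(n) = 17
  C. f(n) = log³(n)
A and B

Examining each function:
  A. 100 is O(1)
  B. 17 is O(1)
  C. log³(n) is O(log³ n)

Functions A and B both have the same complexity class.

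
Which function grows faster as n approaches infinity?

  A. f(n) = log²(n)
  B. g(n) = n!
B

f(n) = log²(n) is O(log² n), while g(n) = n! is O(n!).
Since O(n!) grows faster than O(log² n), g(n) dominates.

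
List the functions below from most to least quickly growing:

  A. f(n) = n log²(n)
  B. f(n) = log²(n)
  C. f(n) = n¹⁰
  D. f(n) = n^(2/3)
C > A > D > B

Comparing growth rates:
C = n¹⁰ is O(n¹⁰)
A = n log²(n) is O(n log² n)
D = n^(2/3) is O(n^(2/3))
B = log²(n) is O(log² n)

Therefore, the order from fastest to slowest is: C > A > D > B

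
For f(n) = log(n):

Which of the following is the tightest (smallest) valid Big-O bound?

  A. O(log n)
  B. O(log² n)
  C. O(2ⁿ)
A

f(n) = log(n) is O(log n).
All listed options are valid Big-O bounds (upper bounds),
but O(log n) is the tightest (smallest valid bound).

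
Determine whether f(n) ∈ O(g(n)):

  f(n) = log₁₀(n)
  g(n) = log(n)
True

f(n) = log₁₀(n) and g(n) = log(n) are both O(log n).
Big-O permits equal growth rates (f ≤ c·g for some c), so f(n) = O(g(n)) is true.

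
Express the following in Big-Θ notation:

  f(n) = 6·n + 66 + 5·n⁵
Θ(n⁵)

Order the terms by growth rate: 66 ≺ 6·n ≺ 5·n⁵.
The fastest-growing term 5·n⁵ dominates as n → ∞; dropping its constant factor gives Θ(n⁵).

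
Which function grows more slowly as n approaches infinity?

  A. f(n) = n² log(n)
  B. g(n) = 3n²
B

f(n) = n² log(n) is O(n² log n), while g(n) = 3n² is O(n²).
Since O(n²) grows slower than O(n² log n), g(n) is dominated.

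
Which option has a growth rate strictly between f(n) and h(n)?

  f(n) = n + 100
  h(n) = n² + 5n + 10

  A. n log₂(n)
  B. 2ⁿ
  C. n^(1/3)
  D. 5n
A

We need g(n) with n + 100 = o(g(n)) and g(n) = o(n² + 5n + 10), i.e. O(n) ≺ g ≺ O(n²).
Check each option:
  A. n log₂(n) — O(n log n) is strictly between O(n) and O(n²) ✓
  B. 2ⁿ — O(2ⁿ) does not grow strictly slower than h(n)
  C. n^(1/3) — O(n^(1/3)) does not grow strictly faster than f(n)
  D. 5n — O(n) does not grow strictly faster than f(n)

Only option A (n log₂(n)) lies strictly between.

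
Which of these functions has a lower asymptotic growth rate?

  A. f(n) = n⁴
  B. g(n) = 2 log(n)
B

f(n) = n⁴ is O(n⁴), while g(n) = 2 log(n) is O(log n).
Since O(log n) grows slower than O(n⁴), g(n) is dominated.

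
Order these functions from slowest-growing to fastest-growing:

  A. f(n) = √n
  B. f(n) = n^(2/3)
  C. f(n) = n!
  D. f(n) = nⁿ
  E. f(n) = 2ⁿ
A < B < E < C < D

Comparing growth rates:
A = √n is O(√n)
B = n^(2/3) is O(n^(2/3))
E = 2ⁿ is O(2ⁿ)
C = n! is O(n!)
D = nⁿ is O(nⁿ)

Therefore, the order from slowest to fastest is: A < B < E < C < D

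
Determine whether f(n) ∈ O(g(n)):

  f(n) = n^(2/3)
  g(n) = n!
True

f(n) = n^(2/3) is O(n^(2/3)), and g(n) = n! is O(n!).
Since O(n^(2/3)) ⊆ O(n!) (f grows no faster than g), f(n) = O(g(n)) is true.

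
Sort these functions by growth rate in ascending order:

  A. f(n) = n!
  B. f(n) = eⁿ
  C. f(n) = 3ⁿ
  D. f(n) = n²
D < B < C < A

Comparing growth rates:
D = n² is O(n²)
B = eⁿ is O(eⁿ)
C = 3ⁿ is O(3ⁿ)
A = n! is O(n!)

Therefore, the order from slowest to fastest is: D < B < C < A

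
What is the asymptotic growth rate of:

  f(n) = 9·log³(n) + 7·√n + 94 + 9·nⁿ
Θ(nⁿ)

Order the terms by growth rate: 94 ≺ 9·log³(n) ≺ 7·√n ≺ 9·nⁿ.
The fastest-growing term 9·nⁿ dominates as n → ∞; dropping its constant factor gives Θ(nⁿ).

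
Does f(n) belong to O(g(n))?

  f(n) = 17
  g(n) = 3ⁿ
True

f(n) = 17 is O(1), and g(n) = 3ⁿ is O(3ⁿ).
Since O(1) ⊆ O(3ⁿ) (f grows no faster than g), f(n) = O(g(n)) is true.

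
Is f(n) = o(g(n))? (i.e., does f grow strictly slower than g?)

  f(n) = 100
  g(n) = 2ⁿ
True

f(n) = 100 is O(1), and g(n) = 2ⁿ is O(2ⁿ).
Since O(1) grows strictly slower than O(2ⁿ), f(n) = o(g(n)) is true.
This means lim(n→∞) f(n)/g(n) = 0.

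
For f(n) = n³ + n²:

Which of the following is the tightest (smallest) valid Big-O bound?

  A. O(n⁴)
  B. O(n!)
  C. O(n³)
C

f(n) = n³ + n² is O(n³).
All listed options are valid Big-O bounds (upper bounds),
but O(n³) is the tightest (smallest valid bound).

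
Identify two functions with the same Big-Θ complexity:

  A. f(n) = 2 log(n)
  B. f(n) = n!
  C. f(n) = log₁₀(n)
A and C

Examining each function:
  A. 2 log(n) is O(log n)
  B. n! is O(n!)
  C. log₁₀(n) is O(log n)

Functions A and C both have the same complexity class.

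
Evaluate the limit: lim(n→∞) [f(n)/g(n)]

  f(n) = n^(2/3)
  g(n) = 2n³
0

Since n^(2/3) (O(n^(2/3))) grows slower than 2n³ (O(n³)),
the ratio f(n)/g(n) → 0 as n → ∞.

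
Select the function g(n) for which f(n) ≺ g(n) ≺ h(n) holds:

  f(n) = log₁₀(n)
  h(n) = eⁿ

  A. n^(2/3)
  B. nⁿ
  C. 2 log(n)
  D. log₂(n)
A

We need g(n) with log₁₀(n) = o(g(n)) and g(n) = o(eⁿ), i.e. O(log n) ≺ g ≺ O(eⁿ).
Check each option:
  A. n^(2/3) — O(n^(2/3)) is strictly between O(log n) and O(eⁿ) ✓
  B. nⁿ — O(nⁿ) does not grow strictly slower than h(n)
  C. 2 log(n) — O(log n) does not grow strictly faster than f(n)
  D. log₂(n) — O(log n) does not grow strictly faster than f(n)

Only option A (n^(2/3)) lies strictly between.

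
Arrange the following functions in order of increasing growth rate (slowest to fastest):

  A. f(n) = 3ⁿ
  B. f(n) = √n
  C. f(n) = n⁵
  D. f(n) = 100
D < B < C < A

Comparing growth rates:
D = 100 is O(1)
B = √n is O(√n)
C = n⁵ is O(n⁵)
A = 3ⁿ is O(3ⁿ)

Therefore, the order from slowest to fastest is: D < B < C < A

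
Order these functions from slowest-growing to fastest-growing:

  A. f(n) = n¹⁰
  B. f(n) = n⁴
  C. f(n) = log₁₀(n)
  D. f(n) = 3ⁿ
C < B < A < D

Comparing growth rates:
C = log₁₀(n) is O(log n)
B = n⁴ is O(n⁴)
A = n¹⁰ is O(n¹⁰)
D = 3ⁿ is O(3ⁿ)

Therefore, the order from slowest to fastest is: C < B < A < D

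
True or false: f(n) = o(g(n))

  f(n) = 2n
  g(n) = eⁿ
True

f(n) = 2n is O(n), and g(n) = eⁿ is O(eⁿ).
Since O(n) grows strictly slower than O(eⁿ), f(n) = o(g(n)) is true.
This means lim(n→∞) f(n)/g(n) = 0.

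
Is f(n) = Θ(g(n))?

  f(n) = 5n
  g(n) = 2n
True

f(n) = 5n and g(n) = 2n are both O(n).
Since they have the same asymptotic growth rate, f(n) = Θ(g(n)) is true.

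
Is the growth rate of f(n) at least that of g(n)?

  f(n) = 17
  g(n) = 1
True

f(n) = 17 and g(n) = 1 are both O(1).
Big-Ω permits equal growth rates (f ≥ c·g for some c > 0), so f(n) = Ω(g(n)) is true.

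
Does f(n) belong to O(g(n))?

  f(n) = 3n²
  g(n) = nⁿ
True

f(n) = 3n² is O(n²), and g(n) = nⁿ is O(nⁿ).
Since O(n²) ⊆ O(nⁿ) (f grows no faster than g), f(n) = O(g(n)) is true.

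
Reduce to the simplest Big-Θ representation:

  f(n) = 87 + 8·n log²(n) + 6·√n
Θ(n log² n)

Order the terms by growth rate: 87 ≺ 6·√n ≺ 8·n log²(n).
The fastest-growing term 8·n log²(n) dominates as n → ∞; dropping its constant factor gives Θ(n log² n).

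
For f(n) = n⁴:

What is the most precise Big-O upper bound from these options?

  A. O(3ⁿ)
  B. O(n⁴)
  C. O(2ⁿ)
B

f(n) = n⁴ is O(n⁴).
All listed options are valid Big-O bounds (upper bounds),
but O(n⁴) is the tightest (smallest valid bound).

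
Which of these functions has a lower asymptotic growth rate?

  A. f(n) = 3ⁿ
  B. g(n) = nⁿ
A

f(n) = 3ⁿ is O(3ⁿ), while g(n) = nⁿ is O(nⁿ).
Since O(3ⁿ) grows slower than O(nⁿ), f(n) is dominated.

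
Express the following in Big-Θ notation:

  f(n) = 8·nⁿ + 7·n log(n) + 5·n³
Θ(nⁿ)

Order the terms by growth rate: 7·n log(n) ≺ 5·n³ ≺ 8·nⁿ.
The fastest-growing term 8·nⁿ dominates as n → ∞; dropping its constant factor gives Θ(nⁿ).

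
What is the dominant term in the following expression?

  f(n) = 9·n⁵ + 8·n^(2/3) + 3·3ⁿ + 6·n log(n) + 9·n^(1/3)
3·3ⁿ

Looking at each term:
  - 9·n⁵ is O(n⁵)
  - 8·n^(2/3) is O(n^(2/3))
  - 3·3ⁿ is O(3ⁿ)
  - 6·n log(n) is O(n log n)
  - 9·n^(1/3) is O(n^(1/3))

The term 3·3ⁿ (O(3ⁿ)) grows fastest and dominates all others.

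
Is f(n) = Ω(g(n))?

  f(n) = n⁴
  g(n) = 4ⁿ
False

f(n) = n⁴ is O(n⁴), and g(n) = 4ⁿ is O(4ⁿ).
Since O(n⁴) grows slower than O(4ⁿ), f(n) = Ω(g(n)) is false.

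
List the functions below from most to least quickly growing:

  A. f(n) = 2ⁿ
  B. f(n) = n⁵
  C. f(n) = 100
A > B > C

Comparing growth rates:
A = 2ⁿ is O(2ⁿ)
B = n⁵ is O(n⁵)
C = 100 is O(1)

Therefore, the order from fastest to slowest is: A > B > C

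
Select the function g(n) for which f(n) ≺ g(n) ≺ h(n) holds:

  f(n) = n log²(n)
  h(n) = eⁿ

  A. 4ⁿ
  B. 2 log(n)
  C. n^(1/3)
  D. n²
D

We need g(n) with n log²(n) = o(g(n)) and g(n) = o(eⁿ), i.e. O(n log² n) ≺ g ≺ O(eⁿ).
Check each option:
  A. 4ⁿ — O(4ⁿ) does not grow strictly slower than h(n)
  B. 2 log(n) — O(log n) does not grow strictly faster than f(n)
  C. n^(1/3) — O(n^(1/3)) does not grow strictly faster than f(n)
  D. n² — O(n²) is strictly between O(n log² n) and O(eⁿ) ✓

Only option D (n²) lies strictly between.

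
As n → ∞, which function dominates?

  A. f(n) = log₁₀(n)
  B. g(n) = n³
B

f(n) = log₁₀(n) is O(log n), while g(n) = n³ is O(n³).
Since O(n³) grows faster than O(log n), g(n) dominates.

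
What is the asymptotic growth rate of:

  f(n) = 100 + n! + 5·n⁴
Θ(n!)

Order the terms by growth rate: 100 ≺ 5·n⁴ ≺ n!.
The fastest-growing term n! dominates as n → ∞; dropping its constant factor gives Θ(n!).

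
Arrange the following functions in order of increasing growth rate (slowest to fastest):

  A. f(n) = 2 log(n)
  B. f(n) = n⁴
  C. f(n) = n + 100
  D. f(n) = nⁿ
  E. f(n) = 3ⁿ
A < C < B < E < D

Comparing growth rates:
A = 2 log(n) is O(log n)
C = n + 100 is O(n)
B = n⁴ is O(n⁴)
E = 3ⁿ is O(3ⁿ)
D = nⁿ is O(nⁿ)

Therefore, the order from slowest to fastest is: A < C < B < E < D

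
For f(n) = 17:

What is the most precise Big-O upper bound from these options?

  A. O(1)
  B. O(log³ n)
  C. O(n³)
A

f(n) = 17 is O(1).
All listed options are valid Big-O bounds (upper bounds),
but O(1) is the tightest (smallest valid bound).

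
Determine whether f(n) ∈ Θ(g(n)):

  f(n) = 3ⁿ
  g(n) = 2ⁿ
False

f(n) = 3ⁿ is O(3ⁿ), and g(n) = 2ⁿ is O(2ⁿ).
Since they have different growth rates, f(n) = Θ(g(n)) is false.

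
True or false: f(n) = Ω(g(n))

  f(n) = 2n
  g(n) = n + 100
True

f(n) = 2n and g(n) = n + 100 are both O(n).
Big-Ω permits equal growth rates (f ≥ c·g for some c > 0), so f(n) = Ω(g(n)) is true.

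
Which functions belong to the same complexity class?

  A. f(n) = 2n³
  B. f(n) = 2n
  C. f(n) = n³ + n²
A and C

Examining each function:
  A. 2n³ is O(n³)
  B. 2n is O(n)
  C. n³ + n² is O(n³)

Functions A and C both have the same complexity class.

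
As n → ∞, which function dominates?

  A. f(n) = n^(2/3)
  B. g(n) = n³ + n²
B

f(n) = n^(2/3) is O(n^(2/3)), while g(n) = n³ + n² is O(n³).
Since O(n³) grows faster than O(n^(2/3)), g(n) dominates.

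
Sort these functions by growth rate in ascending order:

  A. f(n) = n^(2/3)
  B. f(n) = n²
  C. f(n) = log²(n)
C < A < B

Comparing growth rates:
C = log²(n) is O(log² n)
A = n^(2/3) is O(n^(2/3))
B = n² is O(n²)

Therefore, the order from slowest to fastest is: C < A < B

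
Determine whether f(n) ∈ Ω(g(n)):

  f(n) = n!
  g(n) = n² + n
True

f(n) = n! is O(n!), and g(n) = n² + n is O(n²).
Since O(n!) grows at least as fast as O(n²), f(n) = Ω(g(n)) is true.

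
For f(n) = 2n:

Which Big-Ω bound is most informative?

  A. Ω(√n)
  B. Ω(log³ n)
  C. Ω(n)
C

f(n) = 2n is Ω(n).
All listed options are valid Big-Ω bounds (lower bounds),
but Ω(n) is the tightest (largest valid bound).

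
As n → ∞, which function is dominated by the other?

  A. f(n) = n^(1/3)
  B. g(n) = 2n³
A

f(n) = n^(1/3) is O(n^(1/3)), while g(n) = 2n³ is O(n³).
Since O(n^(1/3)) grows slower than O(n³), f(n) is dominated.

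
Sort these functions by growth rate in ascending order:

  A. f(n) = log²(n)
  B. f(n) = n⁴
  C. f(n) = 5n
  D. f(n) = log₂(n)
D < A < C < B

Comparing growth rates:
D = log₂(n) is O(log n)
A = log²(n) is O(log² n)
C = 5n is O(n)
B = n⁴ is O(n⁴)

Therefore, the order from slowest to fastest is: D < A < C < B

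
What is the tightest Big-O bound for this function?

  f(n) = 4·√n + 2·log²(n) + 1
O(√n)

The dominant term in 4·√n + 2·log²(n) + 1 is 4·√n, which is Θ(√n).
Lower-order terms (2·log²(n), 1) are asymptotically negligible.
Constants are absorbed, so the tightest bound is O(√n).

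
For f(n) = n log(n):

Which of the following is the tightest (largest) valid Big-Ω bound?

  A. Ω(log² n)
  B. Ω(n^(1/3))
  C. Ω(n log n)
C

f(n) = n log(n) is Ω(n log n).
All listed options are valid Big-Ω bounds (lower bounds),
but Ω(n log n) is the tightest (largest valid bound).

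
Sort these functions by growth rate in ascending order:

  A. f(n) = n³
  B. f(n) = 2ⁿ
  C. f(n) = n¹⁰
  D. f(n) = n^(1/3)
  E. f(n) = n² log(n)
D < E < A < C < B

Comparing growth rates:
D = n^(1/3) is O(n^(1/3))
E = n² log(n) is O(n² log n)
A = n³ is O(n³)
C = n¹⁰ is O(n¹⁰)
B = 2ⁿ is O(2ⁿ)

Therefore, the order from slowest to fastest is: D < E < A < C < B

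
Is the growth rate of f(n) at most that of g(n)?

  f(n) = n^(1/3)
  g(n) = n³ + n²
True

f(n) = n^(1/3) is O(n^(1/3)), and g(n) = n³ + n² is O(n³).
Since O(n^(1/3)) ⊆ O(n³) (f grows no faster than g), f(n) = O(g(n)) is true.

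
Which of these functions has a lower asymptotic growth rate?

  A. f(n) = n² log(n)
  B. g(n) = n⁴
A

f(n) = n² log(n) is O(n² log n), while g(n) = n⁴ is O(n⁴).
Since O(n² log n) grows slower than O(n⁴), f(n) is dominated.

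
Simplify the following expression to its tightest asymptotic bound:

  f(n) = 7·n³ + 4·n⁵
Θ(n⁵)

Order the terms by growth rate: 7·n³ ≺ 4·n⁵.
The fastest-growing term 4·n⁵ dominates as n → ∞; dropping its constant factor gives Θ(n⁵).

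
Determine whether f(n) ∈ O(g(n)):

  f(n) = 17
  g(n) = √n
True

f(n) = 17 is O(1), and g(n) = √n is O(√n).
Since O(1) ⊆ O(√n) (f grows no faster than g), f(n) = O(g(n)) is true.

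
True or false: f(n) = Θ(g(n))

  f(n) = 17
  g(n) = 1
True

f(n) = 17 and g(n) = 1 are both O(1).
Since they have the same asymptotic growth rate, f(n) = Θ(g(n)) is true.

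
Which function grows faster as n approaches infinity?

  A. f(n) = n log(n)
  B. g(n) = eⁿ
B

f(n) = n log(n) is O(n log n), while g(n) = eⁿ is O(eⁿ).
Since O(eⁿ) grows faster than O(n log n), g(n) dominates.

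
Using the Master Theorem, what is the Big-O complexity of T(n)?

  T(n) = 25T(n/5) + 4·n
Θ(n²)

Master Theorem: a = 25, b = 5, f(n) = 4·n.
Compute the critical exponent d = log₅(25) = 2.
Compare f(n) = Θ(n) against n^d:
  k = 1 < d = 2, so f(n) = O(n^(d-ε)) — Case 1.
  The recursion cost dominates: T(n) = Θ(n^d) = Θ(n²).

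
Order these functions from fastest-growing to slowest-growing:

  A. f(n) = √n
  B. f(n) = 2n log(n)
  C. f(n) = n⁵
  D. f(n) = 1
C > B > A > D

Comparing growth rates:
C = n⁵ is O(n⁵)
B = 2n log(n) is O(n log n)
A = √n is O(√n)
D = 1 is O(1)

Therefore, the order from fastest to slowest is: C > B > A > D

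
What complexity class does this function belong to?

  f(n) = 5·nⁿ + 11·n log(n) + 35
O(nⁿ)

The dominant term in 5·nⁿ + 11·n log(n) + 35 is 5·nⁿ, which is Θ(nⁿ).
Lower-order terms (11·n log(n), 35) are asymptotically negligible.
Constants are absorbed, so the tightest bound is O(nⁿ).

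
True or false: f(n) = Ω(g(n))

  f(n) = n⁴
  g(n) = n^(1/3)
True

f(n) = n⁴ is O(n⁴), and g(n) = n^(1/3) is O(n^(1/3)).
Since O(n⁴) grows at least as fast as O(n^(1/3)), f(n) = Ω(g(n)) is true.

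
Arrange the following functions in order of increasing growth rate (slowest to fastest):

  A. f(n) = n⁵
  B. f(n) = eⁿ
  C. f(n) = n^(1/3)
C < A < B

Comparing growth rates:
C = n^(1/3) is O(n^(1/3))
A = n⁵ is O(n⁵)
B = eⁿ is O(eⁿ)

Therefore, the order from slowest to fastest is: C < A < B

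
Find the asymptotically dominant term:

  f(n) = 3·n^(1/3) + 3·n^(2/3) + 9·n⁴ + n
9·n⁴

Looking at each term:
  - 3·n^(1/3) is O(n^(1/3))
  - 3·n^(2/3) is O(n^(2/3))
  - 9·n⁴ is O(n⁴)
  - n is O(n)

The term 9·n⁴ (O(n⁴)) grows fastest and dominates all others.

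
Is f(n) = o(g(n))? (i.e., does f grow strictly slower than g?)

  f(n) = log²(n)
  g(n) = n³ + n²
True

f(n) = log²(n) is O(log² n), and g(n) = n³ + n² is O(n³).
Since O(log² n) grows strictly slower than O(n³), f(n) = o(g(n)) is true.
This means lim(n→∞) f(n)/g(n) = 0.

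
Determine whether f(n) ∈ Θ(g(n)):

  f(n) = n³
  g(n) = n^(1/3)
False

f(n) = n³ is O(n³), and g(n) = n^(1/3) is O(n^(1/3)).
Since they have different growth rates, f(n) = Θ(g(n)) is false.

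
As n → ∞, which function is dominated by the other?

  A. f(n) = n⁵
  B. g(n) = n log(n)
B

f(n) = n⁵ is O(n⁵), while g(n) = n log(n) is O(n log n).
Since O(n log n) grows slower than O(n⁵), g(n) is dominated.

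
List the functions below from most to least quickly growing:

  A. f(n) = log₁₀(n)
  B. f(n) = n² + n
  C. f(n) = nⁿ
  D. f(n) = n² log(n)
C > D > B > A

Comparing growth rates:
C = nⁿ is O(nⁿ)
D = n² log(n) is O(n² log n)
B = n² + n is O(n²)
A = log₁₀(n) is O(log n)

Therefore, the order from fastest to slowest is: C > D > B > A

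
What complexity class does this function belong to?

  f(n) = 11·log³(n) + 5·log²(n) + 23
O(log³ n)

The dominant term in 11·log³(n) + 5·log²(n) + 23 is 11·log³(n), which is Θ(log³ n).
Lower-order terms (5·log²(n), 23) are asymptotically negligible.
Constants are absorbed, so the tightest bound is O(log³ n).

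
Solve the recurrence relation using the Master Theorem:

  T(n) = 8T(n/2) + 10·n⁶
Θ(n⁶)

Master Theorem: a = 8, b = 2, f(n) = 10·n⁶.
Compute the critical exponent d = log₂(8) = 3.
Compare f(n) = Θ(n⁶) against n^d:
  k = 6 > d = 3, so f(n) = Ω(n^(d+ε)) — Case 3.
  Regularity: a·(n/b)^6/n^6 = a/b^6 = 8/64 < 1 ✓.
  The top-level work dominates: T(n) = Θ(f(n)) = Θ(n⁶).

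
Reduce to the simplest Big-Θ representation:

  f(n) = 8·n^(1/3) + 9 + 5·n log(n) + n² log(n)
Θ(n² log n)

Order the terms by growth rate: 9 ≺ 8·n^(1/3) ≺ 5·n log(n) ≺ n² log(n).
The fastest-growing term n² log(n) dominates as n → ∞; dropping its constant factor gives Θ(n² log n).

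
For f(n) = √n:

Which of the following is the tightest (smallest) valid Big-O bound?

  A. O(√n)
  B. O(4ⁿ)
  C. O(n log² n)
A

f(n) = √n is O(√n).
All listed options are valid Big-O bounds (upper bounds),
but O(√n) is the tightest (smallest valid bound).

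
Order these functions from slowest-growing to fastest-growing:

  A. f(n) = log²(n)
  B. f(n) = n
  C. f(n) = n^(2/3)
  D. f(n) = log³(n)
A < D < C < B

Comparing growth rates:
A = log²(n) is O(log² n)
D = log³(n) is O(log³ n)
C = n^(2/3) is O(n^(2/3))
B = n is O(n)

Therefore, the order from slowest to fastest is: A < D < C < B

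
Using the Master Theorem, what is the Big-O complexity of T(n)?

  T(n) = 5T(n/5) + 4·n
Θ(n log n)

Master Theorem: a = 5, b = 5, f(n) = 4·n.
Compute the critical exponent d = log₅(5) = 1.
Compare f(n) = Θ(n) against n^d:
  k = 1 = d, so f(n) = Θ(n^d) — Case 2.
  Work is balanced across levels: T(n) = Θ(n^d log n) = Θ(n log n).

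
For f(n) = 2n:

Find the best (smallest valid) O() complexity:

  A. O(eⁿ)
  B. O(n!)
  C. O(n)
C

f(n) = 2n is O(n).
All listed options are valid Big-O bounds (upper bounds),
but O(n) is the tightest (smallest valid bound).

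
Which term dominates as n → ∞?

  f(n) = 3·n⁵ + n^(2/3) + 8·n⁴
3·n⁵

Looking at each term:
  - 3·n⁵ is O(n⁵)
  - n^(2/3) is O(n^(2/3))
  - 8·n⁴ is O(n⁴)

The term 3·n⁵ (O(n⁵)) grows fastest and dominates all others.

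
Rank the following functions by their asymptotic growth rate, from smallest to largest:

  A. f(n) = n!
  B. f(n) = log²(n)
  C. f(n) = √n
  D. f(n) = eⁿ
B < C < D < A

Comparing growth rates:
B = log²(n) is O(log² n)
C = √n is O(√n)
D = eⁿ is O(eⁿ)
A = n! is O(n!)

Therefore, the order from slowest to fastest is: B < C < D < A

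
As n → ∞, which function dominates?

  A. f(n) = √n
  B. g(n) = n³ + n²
B

f(n) = √n is O(√n), while g(n) = n³ + n² is O(n³).
Since O(n³) grows faster than O(√n), g(n) dominates.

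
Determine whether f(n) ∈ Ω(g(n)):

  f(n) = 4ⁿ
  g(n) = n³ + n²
True

f(n) = 4ⁿ is O(4ⁿ), and g(n) = n³ + n² is O(n³).
Since O(4ⁿ) grows at least as fast as O(n³), f(n) = Ω(g(n)) is true.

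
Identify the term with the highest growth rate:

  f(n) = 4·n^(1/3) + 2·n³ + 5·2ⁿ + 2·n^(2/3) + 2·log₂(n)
5·2ⁿ

Looking at each term:
  - 4·n^(1/3) is O(n^(1/3))
  - 2·n³ is O(n³)
  - 5·2ⁿ is O(2ⁿ)
  - 2·n^(2/3) is O(n^(2/3))
  - 2·log₂(n) is O(log n)

The term 5·2ⁿ (O(2ⁿ)) grows fastest and dominates all others.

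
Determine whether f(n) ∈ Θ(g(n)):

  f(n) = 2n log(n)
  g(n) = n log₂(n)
True

f(n) = 2n log(n) and g(n) = n log₂(n) are both O(n log n).
Since they have the same asymptotic growth rate, f(n) = Θ(g(n)) is true.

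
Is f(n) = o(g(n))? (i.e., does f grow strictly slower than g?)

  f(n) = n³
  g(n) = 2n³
False

f(n) = n³ is O(n³), and g(n) = 2n³ is O(n³).
Since they have the same growth rate, f(n) = o(g(n)) is false.
(f = o(g) requires f to grow strictly slower, not equal.)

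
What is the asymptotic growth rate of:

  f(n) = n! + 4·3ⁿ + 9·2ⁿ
Θ(n!)

Order the terms by growth rate: 9·2ⁿ ≺ 4·3ⁿ ≺ n!.
The fastest-growing term n! dominates as n → ∞; dropping its constant factor gives Θ(n!).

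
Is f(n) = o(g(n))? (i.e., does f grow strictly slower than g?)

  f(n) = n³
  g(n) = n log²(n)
False

f(n) = n³ is O(n³), and g(n) = n log²(n) is O(n log² n).
Since O(n³) grows faster than or equal to O(n log² n), f(n) = o(g(n)) is false.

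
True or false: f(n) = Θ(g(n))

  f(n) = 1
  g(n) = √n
False

f(n) = 1 is O(1), and g(n) = √n is O(√n).
Since they have different growth rates, f(n) = Θ(g(n)) is false.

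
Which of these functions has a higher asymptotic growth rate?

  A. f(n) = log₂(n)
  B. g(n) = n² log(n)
B

f(n) = log₂(n) is O(log n), while g(n) = n² log(n) is O(n² log n).
Since O(n² log n) grows faster than O(log n), g(n) dominates.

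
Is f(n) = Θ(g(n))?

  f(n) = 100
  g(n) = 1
True

f(n) = 100 and g(n) = 1 are both O(1).
Since they have the same asymptotic growth rate, f(n) = Θ(g(n)) is true.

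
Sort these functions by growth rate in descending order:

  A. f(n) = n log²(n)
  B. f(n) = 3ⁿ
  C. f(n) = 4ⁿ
C > B > A

Comparing growth rates:
C = 4ⁿ is O(4ⁿ)
B = 3ⁿ is O(3ⁿ)
A = n log²(n) is O(n log² n)

Therefore, the order from fastest to slowest is: C > B > A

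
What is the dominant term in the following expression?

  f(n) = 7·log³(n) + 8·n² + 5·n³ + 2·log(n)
5·n³

Looking at each term:
  - 7·log³(n) is O(log³ n)
  - 8·n² is O(n²)
  - 5·n³ is O(n³)
  - 2·log(n) is O(log n)

The term 5·n³ (O(n³)) grows fastest and dominates all others.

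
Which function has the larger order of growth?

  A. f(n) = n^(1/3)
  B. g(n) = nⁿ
B

f(n) = n^(1/3) is O(n^(1/3)), while g(n) = nⁿ is O(nⁿ).
Since O(nⁿ) grows faster than O(n^(1/3)), g(n) dominates.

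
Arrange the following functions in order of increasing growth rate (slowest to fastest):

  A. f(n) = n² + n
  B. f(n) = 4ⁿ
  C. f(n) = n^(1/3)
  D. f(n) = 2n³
C < A < D < B

Comparing growth rates:
C = n^(1/3) is O(n^(1/3))
A = n² + n is O(n²)
D = 2n³ is O(n³)
B = 4ⁿ is O(4ⁿ)

Therefore, the order from slowest to fastest is: C < A < D < B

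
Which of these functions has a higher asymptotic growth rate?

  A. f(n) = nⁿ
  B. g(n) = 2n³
A

f(n) = nⁿ is O(nⁿ), while g(n) = 2n³ is O(n³).
Since O(nⁿ) grows faster than O(n³), f(n) dominates.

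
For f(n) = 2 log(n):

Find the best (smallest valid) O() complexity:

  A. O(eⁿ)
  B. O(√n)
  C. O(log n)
C

f(n) = 2 log(n) is O(log n).
All listed options are valid Big-O bounds (upper bounds),
but O(log n) is the tightest (smallest valid bound).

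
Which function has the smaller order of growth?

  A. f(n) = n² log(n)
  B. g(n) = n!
A

f(n) = n² log(n) is O(n² log n), while g(n) = n! is O(n!).
Since O(n² log n) grows slower than O(n!), f(n) is dominated.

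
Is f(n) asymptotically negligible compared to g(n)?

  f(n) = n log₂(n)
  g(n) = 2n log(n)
False

f(n) = n log₂(n) is O(n log n), and g(n) = 2n log(n) is O(n log n).
Since they have the same growth rate, f(n) = o(g(n)) is false.
(f = o(g) requires f to grow strictly slower, not equal.)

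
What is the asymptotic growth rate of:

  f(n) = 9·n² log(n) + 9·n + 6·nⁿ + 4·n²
Θ(nⁿ)

Order the terms by growth rate: 9·n ≺ 4·n² ≺ 9·n² log(n) ≺ 6·nⁿ.
The fastest-growing term 6·nⁿ dominates as n → ∞; dropping its constant factor gives Θ(nⁿ).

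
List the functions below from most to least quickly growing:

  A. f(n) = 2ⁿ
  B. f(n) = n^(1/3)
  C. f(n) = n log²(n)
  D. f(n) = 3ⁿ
D > A > C > B

Comparing growth rates:
D = 3ⁿ is O(3ⁿ)
A = 2ⁿ is O(2ⁿ)
C = n log²(n) is O(n log² n)
B = n^(1/3) is O(n^(1/3))

Therefore, the order from fastest to slowest is: D > A > C > B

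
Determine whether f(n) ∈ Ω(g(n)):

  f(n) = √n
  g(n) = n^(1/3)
True

f(n) = √n is O(√n), and g(n) = n^(1/3) is O(n^(1/3)).
Since O(√n) grows at least as fast as O(n^(1/3)), f(n) = Ω(g(n)) is true.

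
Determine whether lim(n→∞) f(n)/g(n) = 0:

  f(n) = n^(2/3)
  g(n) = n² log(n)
True

f(n) = n^(2/3) is O(n^(2/3)), and g(n) = n² log(n) is O(n² log n).
Since O(n^(2/3)) grows strictly slower than O(n² log n), f(n) = o(g(n)) is true.
This means lim(n→∞) f(n)/g(n) = 0.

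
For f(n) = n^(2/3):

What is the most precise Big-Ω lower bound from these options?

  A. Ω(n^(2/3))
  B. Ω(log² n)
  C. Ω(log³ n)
A

f(n) = n^(2/3) is Ω(n^(2/3)).
All listed options are valid Big-Ω bounds (lower bounds),
but Ω(n^(2/3)) is the tightest (largest valid bound).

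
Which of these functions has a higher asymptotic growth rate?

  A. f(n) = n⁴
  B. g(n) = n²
A

f(n) = n⁴ is O(n⁴), while g(n) = n² is O(n²).
Since O(n⁴) grows faster than O(n²), f(n) dominates.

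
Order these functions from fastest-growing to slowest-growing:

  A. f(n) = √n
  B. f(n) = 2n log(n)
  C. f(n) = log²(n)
B > A > C

Comparing growth rates:
B = 2n log(n) is O(n log n)
A = √n is O(√n)
C = log²(n) is O(log² n)

Therefore, the order from fastest to slowest is: B > A > C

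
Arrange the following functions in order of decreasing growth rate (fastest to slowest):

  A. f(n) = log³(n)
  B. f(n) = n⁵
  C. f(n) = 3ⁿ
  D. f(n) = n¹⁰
C > D > B > A

Comparing growth rates:
C = 3ⁿ is O(3ⁿ)
D = n¹⁰ is O(n¹⁰)
B = n⁵ is O(n⁵)
A = log³(n) is O(log³ n)

Therefore, the order from fastest to slowest is: C > D > B > A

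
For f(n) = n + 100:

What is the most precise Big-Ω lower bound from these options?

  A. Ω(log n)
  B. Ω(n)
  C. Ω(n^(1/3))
B

f(n) = n + 100 is Ω(n).
All listed options are valid Big-Ω bounds (lower bounds),
but Ω(n) is the tightest (largest valid bound).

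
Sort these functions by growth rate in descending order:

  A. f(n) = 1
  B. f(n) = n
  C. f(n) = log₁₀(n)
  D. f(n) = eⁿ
D > B > C > A

Comparing growth rates:
D = eⁿ is O(eⁿ)
B = n is O(n)
C = log₁₀(n) is O(log n)
A = 1 is O(1)

Therefore, the order from fastest to slowest is: D > B > C > A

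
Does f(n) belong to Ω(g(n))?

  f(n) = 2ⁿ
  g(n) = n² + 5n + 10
True

f(n) = 2ⁿ is O(2ⁿ), and g(n) = n² + 5n + 10 is O(n²).
Since O(2ⁿ) grows at least as fast as O(n²), f(n) = Ω(g(n)) is true.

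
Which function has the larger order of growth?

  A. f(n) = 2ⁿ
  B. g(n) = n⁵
A

f(n) = 2ⁿ is O(2ⁿ), while g(n) = n⁵ is O(n⁵).
Since O(2ⁿ) grows faster than O(n⁵), f(n) dominates.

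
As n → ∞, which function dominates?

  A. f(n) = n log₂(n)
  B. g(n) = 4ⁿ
B

f(n) = n log₂(n) is O(n log n), while g(n) = 4ⁿ is O(4ⁿ).
Since O(4ⁿ) grows faster than O(n log n), g(n) dominates.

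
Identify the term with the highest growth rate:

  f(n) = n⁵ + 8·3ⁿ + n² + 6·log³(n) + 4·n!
4·n!

Looking at each term:
  - n⁵ is O(n⁵)
  - 8·3ⁿ is O(3ⁿ)
  - n² is O(n²)
  - 6·log³(n) is O(log³ n)
  - 4·n! is O(n!)

The term 4·n! (O(n!)) grows fastest and dominates all others.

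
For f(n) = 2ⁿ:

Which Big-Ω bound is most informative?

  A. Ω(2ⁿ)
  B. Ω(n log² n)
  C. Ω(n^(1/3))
A

f(n) = 2ⁿ is Ω(2ⁿ).
All listed options are valid Big-Ω bounds (lower bounds),
but Ω(2ⁿ) is the tightest (largest valid bound).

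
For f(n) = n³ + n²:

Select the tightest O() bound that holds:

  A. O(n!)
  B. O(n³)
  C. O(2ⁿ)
B

f(n) = n³ + n² is O(n³).
All listed options are valid Big-O bounds (upper bounds),
but O(n³) is the tightest (smallest valid bound).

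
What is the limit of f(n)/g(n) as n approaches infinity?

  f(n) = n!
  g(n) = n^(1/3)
∞

Since n! (O(n!)) grows faster than n^(1/3) (O(n^(1/3))),
the ratio f(n)/g(n) → ∞ as n → ∞.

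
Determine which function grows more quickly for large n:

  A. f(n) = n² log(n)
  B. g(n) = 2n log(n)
A

f(n) = n² log(n) is O(n² log n), while g(n) = 2n log(n) is O(n log n).
Since O(n² log n) grows faster than O(n log n), f(n) dominates.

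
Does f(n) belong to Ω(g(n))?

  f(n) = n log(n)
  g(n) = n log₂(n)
True

f(n) = n log(n) and g(n) = n log₂(n) are both O(n log n).
Big-Ω permits equal growth rates (f ≥ c·g for some c > 0), so f(n) = Ω(g(n)) is true.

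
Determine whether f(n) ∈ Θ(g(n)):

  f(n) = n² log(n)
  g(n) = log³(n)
False

f(n) = n² log(n) is O(n² log n), and g(n) = log³(n) is O(log³ n).
Since they have different growth rates, f(n) = Θ(g(n)) is false.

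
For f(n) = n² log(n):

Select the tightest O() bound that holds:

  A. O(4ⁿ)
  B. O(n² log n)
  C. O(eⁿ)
B

f(n) = n² log(n) is O(n² log n).
All listed options are valid Big-O bounds (upper bounds),
but O(n² log n) is the tightest (smallest valid bound).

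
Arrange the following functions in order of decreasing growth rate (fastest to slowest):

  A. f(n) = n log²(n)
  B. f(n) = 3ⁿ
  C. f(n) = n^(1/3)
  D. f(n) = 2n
B > A > D > C

Comparing growth rates:
B = 3ⁿ is O(3ⁿ)
A = n log²(n) is O(n log² n)
D = 2n is O(n)
C = n^(1/3) is O(n^(1/3))

Therefore, the order from fastest to slowest is: B > A > D > C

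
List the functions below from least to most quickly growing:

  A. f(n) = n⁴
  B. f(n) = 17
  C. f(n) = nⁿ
B < A < C

Comparing growth rates:
B = 17 is O(1)
A = n⁴ is O(n⁴)
C = nⁿ is O(nⁿ)

Therefore, the order from slowest to fastest is: B < A < C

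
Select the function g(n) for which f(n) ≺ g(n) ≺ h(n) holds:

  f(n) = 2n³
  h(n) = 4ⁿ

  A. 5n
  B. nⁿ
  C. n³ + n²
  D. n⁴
D

We need g(n) with 2n³ = o(g(n)) and g(n) = o(4ⁿ), i.e. O(n³) ≺ g ≺ O(4ⁿ).
Check each option:
  A. 5n — O(n) does not grow strictly faster than f(n)
  B. nⁿ — O(nⁿ) does not grow strictly slower than h(n)
  C. n³ + n² — O(n³) does not grow strictly faster than f(n)
  D. n⁴ — O(n⁴) is strictly between O(n³) and O(4ⁿ) ✓

Only option D (n⁴) lies strictly between.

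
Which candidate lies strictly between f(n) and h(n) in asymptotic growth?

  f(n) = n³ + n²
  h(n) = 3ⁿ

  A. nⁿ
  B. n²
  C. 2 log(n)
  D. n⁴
D

We need g(n) with n³ + n² = o(g(n)) and g(n) = o(3ⁿ), i.e. O(n³) ≺ g ≺ O(3ⁿ).
Check each option:
  A. nⁿ — O(nⁿ) does not grow strictly slower than h(n)
  B. n² — O(n²) does not grow strictly faster than f(n)
  C. 2 log(n) — O(log n) does not grow strictly faster than f(n)
  D. n⁴ — O(n⁴) is strictly between O(n³) and O(3ⁿ) ✓

Only option D (n⁴) lies strictly between.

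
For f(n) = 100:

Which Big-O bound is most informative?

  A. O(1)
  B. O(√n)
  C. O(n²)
A

f(n) = 100 is O(1).
All listed options are valid Big-O bounds (upper bounds),
but O(1) is the tightest (smallest valid bound).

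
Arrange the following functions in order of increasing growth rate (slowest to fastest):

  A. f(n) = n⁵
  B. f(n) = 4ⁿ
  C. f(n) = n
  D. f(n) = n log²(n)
C < D < A < B

Comparing growth rates:
C = n is O(n)
D = n log²(n) is O(n log² n)
A = n⁵ is O(n⁵)
B = 4ⁿ is O(4ⁿ)

Therefore, the order from slowest to fastest is: C < D < A < B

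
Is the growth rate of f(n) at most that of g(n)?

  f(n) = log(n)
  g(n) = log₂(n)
True

f(n) = log(n) and g(n) = log₂(n) are both O(log n).
Big-O permits equal growth rates (f ≤ c·g for some c), so f(n) = O(g(n)) is true.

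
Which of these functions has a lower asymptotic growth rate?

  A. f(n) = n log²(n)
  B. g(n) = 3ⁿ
A

f(n) = n log²(n) is O(n log² n), while g(n) = 3ⁿ is O(3ⁿ).
Since O(n log² n) grows slower than O(3ⁿ), f(n) is dominated.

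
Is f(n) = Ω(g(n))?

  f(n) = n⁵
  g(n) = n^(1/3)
True

f(n) = n⁵ is O(n⁵), and g(n) = n^(1/3) is O(n^(1/3)).
Since O(n⁵) grows at least as fast as O(n^(1/3)), f(n) = Ω(g(n)) is true.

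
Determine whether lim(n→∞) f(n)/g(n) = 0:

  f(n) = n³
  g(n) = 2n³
False

f(n) = n³ is O(n³), and g(n) = 2n³ is O(n³).
Since they have the same growth rate, f(n) = o(g(n)) is false.
(f = o(g) requires f to grow strictly slower, not equal.)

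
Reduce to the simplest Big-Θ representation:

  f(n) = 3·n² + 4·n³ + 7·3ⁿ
Θ(3ⁿ)

Order the terms by growth rate: 3·n² ≺ 4·n³ ≺ 7·3ⁿ.
The fastest-growing term 7·3ⁿ dominates as n → ∞; dropping its constant factor gives Θ(3ⁿ).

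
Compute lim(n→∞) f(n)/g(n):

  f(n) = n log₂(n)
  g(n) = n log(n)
1/log(2)

Since n log₂(n) and n log(n) have the same growth rate (O(n log n)),
the ratio converges to a constant: 1/log(2).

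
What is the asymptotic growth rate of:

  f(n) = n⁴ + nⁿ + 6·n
Θ(nⁿ)

Order the terms by growth rate: 6·n ≺ n⁴ ≺ nⁿ.
The fastest-growing term nⁿ dominates as n → ∞; dropping its constant factor gives Θ(nⁿ).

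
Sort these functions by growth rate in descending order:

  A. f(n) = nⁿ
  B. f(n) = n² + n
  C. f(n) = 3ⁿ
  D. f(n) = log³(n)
A > C > B > D

Comparing growth rates:
A = nⁿ is O(nⁿ)
C = 3ⁿ is O(3ⁿ)
B = n² + n is O(n²)
D = log³(n) is O(log³ n)

Therefore, the order from fastest to slowest is: A > C > B > D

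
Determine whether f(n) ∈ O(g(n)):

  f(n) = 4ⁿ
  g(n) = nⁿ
True

f(n) = 4ⁿ is O(4ⁿ), and g(n) = nⁿ is O(nⁿ).
Since O(4ⁿ) ⊆ O(nⁿ) (f grows no faster than g), f(n) = O(g(n)) is true.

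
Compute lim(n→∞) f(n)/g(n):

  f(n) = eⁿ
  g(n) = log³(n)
∞

Since eⁿ (O(eⁿ)) grows faster than log³(n) (O(log³ n)),
the ratio f(n)/g(n) → ∞ as n → ∞.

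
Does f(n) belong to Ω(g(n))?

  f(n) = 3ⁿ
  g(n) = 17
True

f(n) = 3ⁿ is O(3ⁿ), and g(n) = 17 is O(1).
Since O(3ⁿ) grows at least as fast as O(1), f(n) = Ω(g(n)) is true.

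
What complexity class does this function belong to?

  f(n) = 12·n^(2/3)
O(n^(2/3))

The dominant term in 12·n^(2/3) is 12·n^(2/3), which is Θ(n^(2/3)).
Constants are absorbed, so the tightest bound is O(n^(2/3)).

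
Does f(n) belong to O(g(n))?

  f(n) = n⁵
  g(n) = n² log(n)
False

f(n) = n⁵ is O(n⁵), and g(n) = n² log(n) is O(n² log n).
Since O(n⁵) grows faster than O(n² log n), f(n) = O(g(n)) is false.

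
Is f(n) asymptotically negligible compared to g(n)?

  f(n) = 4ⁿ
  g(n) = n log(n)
False

f(n) = 4ⁿ is O(4ⁿ), and g(n) = n log(n) is O(n log n).
Since O(4ⁿ) grows faster than or equal to O(n log n), f(n) = o(g(n)) is false.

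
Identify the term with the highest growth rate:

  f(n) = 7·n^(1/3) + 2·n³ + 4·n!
4·n!

Looking at each term:
  - 7·n^(1/3) is O(n^(1/3))
  - 2·n³ is O(n³)
  - 4·n! is O(n!)

The term 4·n! (O(n!)) grows fastest and dominates all others.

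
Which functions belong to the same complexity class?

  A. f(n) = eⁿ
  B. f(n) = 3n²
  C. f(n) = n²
B and C

Examining each function:
  A. eⁿ is O(eⁿ)
  B. 3n² is O(n²)
  C. n² is O(n²)

Functions B and C both have the same complexity class.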